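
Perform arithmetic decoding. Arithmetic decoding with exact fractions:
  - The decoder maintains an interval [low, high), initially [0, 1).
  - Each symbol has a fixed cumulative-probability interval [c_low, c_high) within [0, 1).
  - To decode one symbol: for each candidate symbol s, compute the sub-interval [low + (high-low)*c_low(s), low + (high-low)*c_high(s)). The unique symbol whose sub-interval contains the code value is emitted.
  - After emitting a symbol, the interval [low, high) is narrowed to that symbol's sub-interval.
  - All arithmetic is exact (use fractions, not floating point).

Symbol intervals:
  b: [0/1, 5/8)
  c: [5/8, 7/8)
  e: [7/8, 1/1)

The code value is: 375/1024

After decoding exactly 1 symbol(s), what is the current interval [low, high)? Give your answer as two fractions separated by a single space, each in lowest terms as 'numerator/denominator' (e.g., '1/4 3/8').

Step 1: interval [0/1, 1/1), width = 1/1 - 0/1 = 1/1
  'b': [0/1 + 1/1*0/1, 0/1 + 1/1*5/8) = [0/1, 5/8) <- contains code 375/1024
  'c': [0/1 + 1/1*5/8, 0/1 + 1/1*7/8) = [5/8, 7/8)
  'e': [0/1 + 1/1*7/8, 0/1 + 1/1*1/1) = [7/8, 1/1)
  emit 'b', narrow to [0/1, 5/8)

Answer: 0/1 5/8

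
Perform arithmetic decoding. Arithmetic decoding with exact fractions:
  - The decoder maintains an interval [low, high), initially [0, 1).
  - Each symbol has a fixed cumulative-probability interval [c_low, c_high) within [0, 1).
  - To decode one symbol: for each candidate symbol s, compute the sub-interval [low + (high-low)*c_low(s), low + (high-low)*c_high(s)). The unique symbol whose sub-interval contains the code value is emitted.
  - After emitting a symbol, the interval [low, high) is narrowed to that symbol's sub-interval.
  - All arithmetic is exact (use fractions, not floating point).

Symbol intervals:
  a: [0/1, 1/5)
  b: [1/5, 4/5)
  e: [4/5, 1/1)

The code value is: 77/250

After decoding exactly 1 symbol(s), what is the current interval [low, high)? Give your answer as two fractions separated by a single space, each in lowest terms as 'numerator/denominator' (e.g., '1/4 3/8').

Answer: 1/5 4/5

Derivation:
Step 1: interval [0/1, 1/1), width = 1/1 - 0/1 = 1/1
  'a': [0/1 + 1/1*0/1, 0/1 + 1/1*1/5) = [0/1, 1/5)
  'b': [0/1 + 1/1*1/5, 0/1 + 1/1*4/5) = [1/5, 4/5) <- contains code 77/250
  'e': [0/1 + 1/1*4/5, 0/1 + 1/1*1/1) = [4/5, 1/1)
  emit 'b', narrow to [1/5, 4/5)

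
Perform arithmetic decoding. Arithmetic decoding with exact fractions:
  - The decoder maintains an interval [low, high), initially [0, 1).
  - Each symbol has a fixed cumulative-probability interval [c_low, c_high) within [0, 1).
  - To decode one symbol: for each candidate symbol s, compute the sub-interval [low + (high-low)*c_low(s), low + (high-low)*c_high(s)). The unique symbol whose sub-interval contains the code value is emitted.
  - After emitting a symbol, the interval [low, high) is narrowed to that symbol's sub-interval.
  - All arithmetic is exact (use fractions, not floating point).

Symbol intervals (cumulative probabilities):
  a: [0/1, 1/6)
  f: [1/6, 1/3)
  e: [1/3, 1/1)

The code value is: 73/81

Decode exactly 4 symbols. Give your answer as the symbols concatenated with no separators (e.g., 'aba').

Step 1: interval [0/1, 1/1), width = 1/1 - 0/1 = 1/1
  'a': [0/1 + 1/1*0/1, 0/1 + 1/1*1/6) = [0/1, 1/6)
  'f': [0/1 + 1/1*1/6, 0/1 + 1/1*1/3) = [1/6, 1/3)
  'e': [0/1 + 1/1*1/3, 0/1 + 1/1*1/1) = [1/3, 1/1) <- contains code 73/81
  emit 'e', narrow to [1/3, 1/1)
Step 2: interval [1/3, 1/1), width = 1/1 - 1/3 = 2/3
  'a': [1/3 + 2/3*0/1, 1/3 + 2/3*1/6) = [1/3, 4/9)
  'f': [1/3 + 2/3*1/6, 1/3 + 2/3*1/3) = [4/9, 5/9)
  'e': [1/3 + 2/3*1/3, 1/3 + 2/3*1/1) = [5/9, 1/1) <- contains code 73/81
  emit 'e', narrow to [5/9, 1/1)
Step 3: interval [5/9, 1/1), width = 1/1 - 5/9 = 4/9
  'a': [5/9 + 4/9*0/1, 5/9 + 4/9*1/6) = [5/9, 17/27)
  'f': [5/9 + 4/9*1/6, 5/9 + 4/9*1/3) = [17/27, 19/27)
  'e': [5/9 + 4/9*1/3, 5/9 + 4/9*1/1) = [19/27, 1/1) <- contains code 73/81
  emit 'e', narrow to [19/27, 1/1)
Step 4: interval [19/27, 1/1), width = 1/1 - 19/27 = 8/27
  'a': [19/27 + 8/27*0/1, 19/27 + 8/27*1/6) = [19/27, 61/81)
  'f': [19/27 + 8/27*1/6, 19/27 + 8/27*1/3) = [61/81, 65/81)
  'e': [19/27 + 8/27*1/3, 19/27 + 8/27*1/1) = [65/81, 1/1) <- contains code 73/81
  emit 'e', narrow to [65/81, 1/1)

Answer: eeee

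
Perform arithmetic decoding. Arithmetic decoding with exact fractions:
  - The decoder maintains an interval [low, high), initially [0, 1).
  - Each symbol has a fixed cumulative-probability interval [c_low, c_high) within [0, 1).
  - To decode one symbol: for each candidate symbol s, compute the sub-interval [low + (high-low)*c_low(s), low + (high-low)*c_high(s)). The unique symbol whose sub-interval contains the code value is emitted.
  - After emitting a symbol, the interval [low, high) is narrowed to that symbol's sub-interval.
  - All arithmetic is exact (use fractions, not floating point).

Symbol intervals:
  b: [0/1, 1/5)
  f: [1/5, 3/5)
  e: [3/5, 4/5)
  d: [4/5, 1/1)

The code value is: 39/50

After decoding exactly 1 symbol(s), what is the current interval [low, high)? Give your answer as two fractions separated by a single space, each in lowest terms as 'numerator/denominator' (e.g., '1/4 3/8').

Answer: 3/5 4/5

Derivation:
Step 1: interval [0/1, 1/1), width = 1/1 - 0/1 = 1/1
  'b': [0/1 + 1/1*0/1, 0/1 + 1/1*1/5) = [0/1, 1/5)
  'f': [0/1 + 1/1*1/5, 0/1 + 1/1*3/5) = [1/5, 3/5)
  'e': [0/1 + 1/1*3/5, 0/1 + 1/1*4/5) = [3/5, 4/5) <- contains code 39/50
  'd': [0/1 + 1/1*4/5, 0/1 + 1/1*1/1) = [4/5, 1/1)
  emit 'e', narrow to [3/5, 4/5)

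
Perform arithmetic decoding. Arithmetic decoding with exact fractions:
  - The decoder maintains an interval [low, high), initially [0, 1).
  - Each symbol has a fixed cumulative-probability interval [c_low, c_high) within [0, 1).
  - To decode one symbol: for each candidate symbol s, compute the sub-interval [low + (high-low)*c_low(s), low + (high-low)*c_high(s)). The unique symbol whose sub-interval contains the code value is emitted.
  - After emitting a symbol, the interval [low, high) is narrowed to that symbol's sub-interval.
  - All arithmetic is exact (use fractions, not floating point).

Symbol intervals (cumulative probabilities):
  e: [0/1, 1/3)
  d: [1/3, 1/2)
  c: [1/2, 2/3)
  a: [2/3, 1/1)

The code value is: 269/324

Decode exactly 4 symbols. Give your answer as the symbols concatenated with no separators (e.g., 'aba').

Answer: adaa

Derivation:
Step 1: interval [0/1, 1/1), width = 1/1 - 0/1 = 1/1
  'e': [0/1 + 1/1*0/1, 0/1 + 1/1*1/3) = [0/1, 1/3)
  'd': [0/1 + 1/1*1/3, 0/1 + 1/1*1/2) = [1/3, 1/2)
  'c': [0/1 + 1/1*1/2, 0/1 + 1/1*2/3) = [1/2, 2/3)
  'a': [0/1 + 1/1*2/3, 0/1 + 1/1*1/1) = [2/3, 1/1) <- contains code 269/324
  emit 'a', narrow to [2/3, 1/1)
Step 2: interval [2/3, 1/1), width = 1/1 - 2/3 = 1/3
  'e': [2/3 + 1/3*0/1, 2/3 + 1/3*1/3) = [2/3, 7/9)
  'd': [2/3 + 1/3*1/3, 2/3 + 1/3*1/2) = [7/9, 5/6) <- contains code 269/324
  'c': [2/3 + 1/3*1/2, 2/3 + 1/3*2/3) = [5/6, 8/9)
  'a': [2/3 + 1/3*2/3, 2/3 + 1/3*1/1) = [8/9, 1/1)
  emit 'd', narrow to [7/9, 5/6)
Step 3: interval [7/9, 5/6), width = 5/6 - 7/9 = 1/18
  'e': [7/9 + 1/18*0/1, 7/9 + 1/18*1/3) = [7/9, 43/54)
  'd': [7/9 + 1/18*1/3, 7/9 + 1/18*1/2) = [43/54, 29/36)
  'c': [7/9 + 1/18*1/2, 7/9 + 1/18*2/3) = [29/36, 22/27)
  'a': [7/9 + 1/18*2/3, 7/9 + 1/18*1/1) = [22/27, 5/6) <- contains code 269/324
  emit 'a', narrow to [22/27, 5/6)
Step 4: interval [22/27, 5/6), width = 5/6 - 22/27 = 1/54
  'e': [22/27 + 1/54*0/1, 22/27 + 1/54*1/3) = [22/27, 133/162)
  'd': [22/27 + 1/54*1/3, 22/27 + 1/54*1/2) = [133/162, 89/108)
  'c': [22/27 + 1/54*1/2, 22/27 + 1/54*2/3) = [89/108, 67/81)
  'a': [22/27 + 1/54*2/3, 22/27 + 1/54*1/1) = [67/81, 5/6) <- contains code 269/324
  emit 'a', narrow to [67/81, 5/6)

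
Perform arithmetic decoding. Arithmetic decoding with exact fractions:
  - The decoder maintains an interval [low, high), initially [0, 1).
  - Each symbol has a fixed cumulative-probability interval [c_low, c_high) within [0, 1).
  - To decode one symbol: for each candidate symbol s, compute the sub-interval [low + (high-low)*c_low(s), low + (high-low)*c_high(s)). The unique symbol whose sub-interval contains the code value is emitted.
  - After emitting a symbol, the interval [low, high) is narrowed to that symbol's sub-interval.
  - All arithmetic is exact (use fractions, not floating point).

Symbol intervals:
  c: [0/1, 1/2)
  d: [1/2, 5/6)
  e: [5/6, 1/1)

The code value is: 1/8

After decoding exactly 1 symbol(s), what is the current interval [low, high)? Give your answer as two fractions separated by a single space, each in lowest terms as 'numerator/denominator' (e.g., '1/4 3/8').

Answer: 0/1 1/2

Derivation:
Step 1: interval [0/1, 1/1), width = 1/1 - 0/1 = 1/1
  'c': [0/1 + 1/1*0/1, 0/1 + 1/1*1/2) = [0/1, 1/2) <- contains code 1/8
  'd': [0/1 + 1/1*1/2, 0/1 + 1/1*5/6) = [1/2, 5/6)
  'e': [0/1 + 1/1*5/6, 0/1 + 1/1*1/1) = [5/6, 1/1)
  emit 'c', narrow to [0/1, 1/2)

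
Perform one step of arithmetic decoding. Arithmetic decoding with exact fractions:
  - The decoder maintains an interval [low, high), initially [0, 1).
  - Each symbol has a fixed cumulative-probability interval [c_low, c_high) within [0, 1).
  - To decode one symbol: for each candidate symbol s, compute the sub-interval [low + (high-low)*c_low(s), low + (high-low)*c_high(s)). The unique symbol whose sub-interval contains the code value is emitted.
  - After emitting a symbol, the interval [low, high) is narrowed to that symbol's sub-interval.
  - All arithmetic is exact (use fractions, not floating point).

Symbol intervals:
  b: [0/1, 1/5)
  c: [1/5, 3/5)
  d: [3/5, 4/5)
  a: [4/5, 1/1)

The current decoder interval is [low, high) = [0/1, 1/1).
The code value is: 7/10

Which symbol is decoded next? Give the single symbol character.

Answer: d

Derivation:
Interval width = high − low = 1/1 − 0/1 = 1/1
Scaled code = (code − low) / width = (7/10 − 0/1) / 1/1 = 7/10
  b: [0/1, 1/5) 
  c: [1/5, 3/5) 
  d: [3/5, 4/5) ← scaled code falls here ✓
  a: [4/5, 1/1) 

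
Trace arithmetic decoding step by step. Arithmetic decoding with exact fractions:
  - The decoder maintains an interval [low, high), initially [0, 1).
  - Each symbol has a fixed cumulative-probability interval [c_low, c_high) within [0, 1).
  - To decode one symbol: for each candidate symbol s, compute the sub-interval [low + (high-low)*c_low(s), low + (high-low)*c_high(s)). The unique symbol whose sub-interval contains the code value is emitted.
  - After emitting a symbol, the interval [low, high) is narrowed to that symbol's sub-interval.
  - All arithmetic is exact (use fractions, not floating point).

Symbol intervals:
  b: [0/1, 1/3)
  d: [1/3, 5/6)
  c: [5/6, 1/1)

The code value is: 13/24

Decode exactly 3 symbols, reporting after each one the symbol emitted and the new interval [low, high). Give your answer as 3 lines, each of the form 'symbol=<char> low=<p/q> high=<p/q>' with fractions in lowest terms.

Step 1: interval [0/1, 1/1), width = 1/1 - 0/1 = 1/1
  'b': [0/1 + 1/1*0/1, 0/1 + 1/1*1/3) = [0/1, 1/3)
  'd': [0/1 + 1/1*1/3, 0/1 + 1/1*5/6) = [1/3, 5/6) <- contains code 13/24
  'c': [0/1 + 1/1*5/6, 0/1 + 1/1*1/1) = [5/6, 1/1)
  emit 'd', narrow to [1/3, 5/6)
Step 2: interval [1/3, 5/6), width = 5/6 - 1/3 = 1/2
  'b': [1/3 + 1/2*0/1, 1/3 + 1/2*1/3) = [1/3, 1/2)
  'd': [1/3 + 1/2*1/3, 1/3 + 1/2*5/6) = [1/2, 3/4) <- contains code 13/24
  'c': [1/3 + 1/2*5/6, 1/3 + 1/2*1/1) = [3/4, 5/6)
  emit 'd', narrow to [1/2, 3/4)
Step 3: interval [1/2, 3/4), width = 3/4 - 1/2 = 1/4
  'b': [1/2 + 1/4*0/1, 1/2 + 1/4*1/3) = [1/2, 7/12) <- contains code 13/24
  'd': [1/2 + 1/4*1/3, 1/2 + 1/4*5/6) = [7/12, 17/24)
  'c': [1/2 + 1/4*5/6, 1/2 + 1/4*1/1) = [17/24, 3/4)
  emit 'b', narrow to [1/2, 7/12)

Answer: symbol=d low=1/3 high=5/6
symbol=d low=1/2 high=3/4
symbol=b low=1/2 high=7/12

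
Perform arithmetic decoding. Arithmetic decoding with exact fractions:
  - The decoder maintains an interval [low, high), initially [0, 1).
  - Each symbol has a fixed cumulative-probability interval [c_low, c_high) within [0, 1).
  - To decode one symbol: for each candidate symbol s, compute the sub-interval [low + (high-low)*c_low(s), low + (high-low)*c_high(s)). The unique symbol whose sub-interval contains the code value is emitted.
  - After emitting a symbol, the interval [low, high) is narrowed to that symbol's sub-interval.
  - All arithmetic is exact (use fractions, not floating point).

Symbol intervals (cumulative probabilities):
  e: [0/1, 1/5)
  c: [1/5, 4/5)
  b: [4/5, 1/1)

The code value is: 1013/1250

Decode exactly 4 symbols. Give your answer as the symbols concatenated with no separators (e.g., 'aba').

Step 1: interval [0/1, 1/1), width = 1/1 - 0/1 = 1/1
  'e': [0/1 + 1/1*0/1, 0/1 + 1/1*1/5) = [0/1, 1/5)
  'c': [0/1 + 1/1*1/5, 0/1 + 1/1*4/5) = [1/5, 4/5)
  'b': [0/1 + 1/1*4/5, 0/1 + 1/1*1/1) = [4/5, 1/1) <- contains code 1013/1250
  emit 'b', narrow to [4/5, 1/1)
Step 2: interval [4/5, 1/1), width = 1/1 - 4/5 = 1/5
  'e': [4/5 + 1/5*0/1, 4/5 + 1/5*1/5) = [4/5, 21/25) <- contains code 1013/1250
  'c': [4/5 + 1/5*1/5, 4/5 + 1/5*4/5) = [21/25, 24/25)
  'b': [4/5 + 1/5*4/5, 4/5 + 1/5*1/1) = [24/25, 1/1)
  emit 'e', narrow to [4/5, 21/25)
Step 3: interval [4/5, 21/25), width = 21/25 - 4/5 = 1/25
  'e': [4/5 + 1/25*0/1, 4/5 + 1/25*1/5) = [4/5, 101/125)
  'c': [4/5 + 1/25*1/5, 4/5 + 1/25*4/5) = [101/125, 104/125) <- contains code 1013/1250
  'b': [4/5 + 1/25*4/5, 4/5 + 1/25*1/1) = [104/125, 21/25)
  emit 'c', narrow to [101/125, 104/125)
Step 4: interval [101/125, 104/125), width = 104/125 - 101/125 = 3/125
  'e': [101/125 + 3/125*0/1, 101/125 + 3/125*1/5) = [101/125, 508/625) <- contains code 1013/1250
  'c': [101/125 + 3/125*1/5, 101/125 + 3/125*4/5) = [508/625, 517/625)
  'b': [101/125 + 3/125*4/5, 101/125 + 3/125*1/1) = [517/625, 104/125)
  emit 'e', narrow to [101/125, 508/625)

Answer: bece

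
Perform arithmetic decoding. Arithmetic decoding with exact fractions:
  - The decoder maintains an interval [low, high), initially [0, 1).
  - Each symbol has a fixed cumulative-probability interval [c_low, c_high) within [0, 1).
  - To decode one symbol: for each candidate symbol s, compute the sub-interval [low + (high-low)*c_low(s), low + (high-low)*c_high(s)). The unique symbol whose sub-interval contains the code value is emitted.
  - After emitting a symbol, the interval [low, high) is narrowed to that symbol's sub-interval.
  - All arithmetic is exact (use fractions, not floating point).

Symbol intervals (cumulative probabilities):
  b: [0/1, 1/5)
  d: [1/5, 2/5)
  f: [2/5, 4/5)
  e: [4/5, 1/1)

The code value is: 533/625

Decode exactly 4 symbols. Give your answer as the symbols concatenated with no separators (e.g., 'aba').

Answer: eddf

Derivation:
Step 1: interval [0/1, 1/1), width = 1/1 - 0/1 = 1/1
  'b': [0/1 + 1/1*0/1, 0/1 + 1/1*1/5) = [0/1, 1/5)
  'd': [0/1 + 1/1*1/5, 0/1 + 1/1*2/5) = [1/5, 2/5)
  'f': [0/1 + 1/1*2/5, 0/1 + 1/1*4/5) = [2/5, 4/5)
  'e': [0/1 + 1/1*4/5, 0/1 + 1/1*1/1) = [4/5, 1/1) <- contains code 533/625
  emit 'e', narrow to [4/5, 1/1)
Step 2: interval [4/5, 1/1), width = 1/1 - 4/5 = 1/5
  'b': [4/5 + 1/5*0/1, 4/5 + 1/5*1/5) = [4/5, 21/25)
  'd': [4/5 + 1/5*1/5, 4/5 + 1/5*2/5) = [21/25, 22/25) <- contains code 533/625
  'f': [4/5 + 1/5*2/5, 4/5 + 1/5*4/5) = [22/25, 24/25)
  'e': [4/5 + 1/5*4/5, 4/5 + 1/5*1/1) = [24/25, 1/1)
  emit 'd', narrow to [21/25, 22/25)
Step 3: interval [21/25, 22/25), width = 22/25 - 21/25 = 1/25
  'b': [21/25 + 1/25*0/1, 21/25 + 1/25*1/5) = [21/25, 106/125)
  'd': [21/25 + 1/25*1/5, 21/25 + 1/25*2/5) = [106/125, 107/125) <- contains code 533/625
  'f': [21/25 + 1/25*2/5, 21/25 + 1/25*4/5) = [107/125, 109/125)
  'e': [21/25 + 1/25*4/5, 21/25 + 1/25*1/1) = [109/125, 22/25)
  emit 'd', narrow to [106/125, 107/125)
Step 4: interval [106/125, 107/125), width = 107/125 - 106/125 = 1/125
  'b': [106/125 + 1/125*0/1, 106/125 + 1/125*1/5) = [106/125, 531/625)
  'd': [106/125 + 1/125*1/5, 106/125 + 1/125*2/5) = [531/625, 532/625)
  'f': [106/125 + 1/125*2/5, 106/125 + 1/125*4/5) = [532/625, 534/625) <- contains code 533/625
  'e': [106/125 + 1/125*4/5, 106/125 + 1/125*1/1) = [534/625, 107/125)
  emit 'f', narrow to [532/625, 534/625)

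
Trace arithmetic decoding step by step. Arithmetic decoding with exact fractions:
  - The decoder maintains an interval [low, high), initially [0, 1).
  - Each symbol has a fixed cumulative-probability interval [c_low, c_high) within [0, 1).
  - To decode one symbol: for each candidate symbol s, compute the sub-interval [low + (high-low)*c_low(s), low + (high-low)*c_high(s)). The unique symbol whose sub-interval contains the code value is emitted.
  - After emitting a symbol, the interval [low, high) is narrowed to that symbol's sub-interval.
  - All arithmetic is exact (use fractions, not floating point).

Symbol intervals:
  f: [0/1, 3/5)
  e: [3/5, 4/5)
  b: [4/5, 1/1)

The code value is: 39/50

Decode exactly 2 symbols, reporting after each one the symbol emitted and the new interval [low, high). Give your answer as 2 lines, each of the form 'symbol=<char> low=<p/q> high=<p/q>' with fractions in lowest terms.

Step 1: interval [0/1, 1/1), width = 1/1 - 0/1 = 1/1
  'f': [0/1 + 1/1*0/1, 0/1 + 1/1*3/5) = [0/1, 3/5)
  'e': [0/1 + 1/1*3/5, 0/1 + 1/1*4/5) = [3/5, 4/5) <- contains code 39/50
  'b': [0/1 + 1/1*4/5, 0/1 + 1/1*1/1) = [4/5, 1/1)
  emit 'e', narrow to [3/5, 4/5)
Step 2: interval [3/5, 4/5), width = 4/5 - 3/5 = 1/5
  'f': [3/5 + 1/5*0/1, 3/5 + 1/5*3/5) = [3/5, 18/25)
  'e': [3/5 + 1/5*3/5, 3/5 + 1/5*4/5) = [18/25, 19/25)
  'b': [3/5 + 1/5*4/5, 3/5 + 1/5*1/1) = [19/25, 4/5) <- contains code 39/50
  emit 'b', narrow to [19/25, 4/5)

Answer: symbol=e low=3/5 high=4/5
symbol=b low=19/25 high=4/5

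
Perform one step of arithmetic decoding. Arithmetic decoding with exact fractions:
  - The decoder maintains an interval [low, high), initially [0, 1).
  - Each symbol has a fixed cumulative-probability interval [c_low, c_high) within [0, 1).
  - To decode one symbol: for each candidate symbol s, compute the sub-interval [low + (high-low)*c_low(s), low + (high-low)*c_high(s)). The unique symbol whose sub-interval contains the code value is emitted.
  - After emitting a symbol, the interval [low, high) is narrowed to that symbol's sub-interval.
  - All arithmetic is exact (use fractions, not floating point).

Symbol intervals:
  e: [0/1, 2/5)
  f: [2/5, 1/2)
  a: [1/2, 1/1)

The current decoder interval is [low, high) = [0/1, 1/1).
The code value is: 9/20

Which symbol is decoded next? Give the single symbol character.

Answer: f

Derivation:
Interval width = high − low = 1/1 − 0/1 = 1/1
Scaled code = (code − low) / width = (9/20 − 0/1) / 1/1 = 9/20
  e: [0/1, 2/5) 
  f: [2/5, 1/2) ← scaled code falls here ✓
  a: [1/2, 1/1) 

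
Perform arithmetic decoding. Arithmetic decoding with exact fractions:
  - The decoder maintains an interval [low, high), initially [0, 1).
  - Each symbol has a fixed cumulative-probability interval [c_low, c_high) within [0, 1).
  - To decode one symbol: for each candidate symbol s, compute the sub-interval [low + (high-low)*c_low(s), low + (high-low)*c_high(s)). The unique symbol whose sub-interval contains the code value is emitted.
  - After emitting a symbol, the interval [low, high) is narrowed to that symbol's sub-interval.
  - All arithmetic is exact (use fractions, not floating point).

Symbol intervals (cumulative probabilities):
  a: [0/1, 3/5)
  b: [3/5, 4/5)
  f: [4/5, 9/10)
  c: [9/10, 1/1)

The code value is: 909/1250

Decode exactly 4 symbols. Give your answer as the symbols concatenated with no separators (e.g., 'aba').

Answer: bbaa

Derivation:
Step 1: interval [0/1, 1/1), width = 1/1 - 0/1 = 1/1
  'a': [0/1 + 1/1*0/1, 0/1 + 1/1*3/5) = [0/1, 3/5)
  'b': [0/1 + 1/1*3/5, 0/1 + 1/1*4/5) = [3/5, 4/5) <- contains code 909/1250
  'f': [0/1 + 1/1*4/5, 0/1 + 1/1*9/10) = [4/5, 9/10)
  'c': [0/1 + 1/1*9/10, 0/1 + 1/1*1/1) = [9/10, 1/1)
  emit 'b', narrow to [3/5, 4/5)
Step 2: interval [3/5, 4/5), width = 4/5 - 3/5 = 1/5
  'a': [3/5 + 1/5*0/1, 3/5 + 1/5*3/5) = [3/5, 18/25)
  'b': [3/5 + 1/5*3/5, 3/5 + 1/5*4/5) = [18/25, 19/25) <- contains code 909/1250
  'f': [3/5 + 1/5*4/5, 3/5 + 1/5*9/10) = [19/25, 39/50)
  'c': [3/5 + 1/5*9/10, 3/5 + 1/5*1/1) = [39/50, 4/5)
  emit 'b', narrow to [18/25, 19/25)
Step 3: interval [18/25, 19/25), width = 19/25 - 18/25 = 1/25
  'a': [18/25 + 1/25*0/1, 18/25 + 1/25*3/5) = [18/25, 93/125) <- contains code 909/1250
  'b': [18/25 + 1/25*3/5, 18/25 + 1/25*4/5) = [93/125, 94/125)
  'f': [18/25 + 1/25*4/5, 18/25 + 1/25*9/10) = [94/125, 189/250)
  'c': [18/25 + 1/25*9/10, 18/25 + 1/25*1/1) = [189/250, 19/25)
  emit 'a', narrow to [18/25, 93/125)
Step 4: interval [18/25, 93/125), width = 93/125 - 18/25 = 3/125
  'a': [18/25 + 3/125*0/1, 18/25 + 3/125*3/5) = [18/25, 459/625) <- contains code 909/1250
  'b': [18/25 + 3/125*3/5, 18/25 + 3/125*4/5) = [459/625, 462/625)
  'f': [18/25 + 3/125*4/5, 18/25 + 3/125*9/10) = [462/625, 927/1250)
  'c': [18/25 + 3/125*9/10, 18/25 + 3/125*1/1) = [927/1250, 93/125)
  emit 'a', narrow to [18/25, 459/625)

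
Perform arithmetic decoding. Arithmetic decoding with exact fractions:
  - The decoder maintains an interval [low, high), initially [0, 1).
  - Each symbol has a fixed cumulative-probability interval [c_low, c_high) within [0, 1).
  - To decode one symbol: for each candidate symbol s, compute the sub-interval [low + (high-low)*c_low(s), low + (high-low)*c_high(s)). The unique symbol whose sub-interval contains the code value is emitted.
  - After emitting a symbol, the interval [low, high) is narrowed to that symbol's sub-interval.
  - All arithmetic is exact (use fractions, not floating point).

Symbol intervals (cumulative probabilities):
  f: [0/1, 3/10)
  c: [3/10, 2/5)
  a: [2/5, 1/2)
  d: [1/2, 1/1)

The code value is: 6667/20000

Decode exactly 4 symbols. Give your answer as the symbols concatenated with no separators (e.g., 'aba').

Answer: cccc

Derivation:
Step 1: interval [0/1, 1/1), width = 1/1 - 0/1 = 1/1
  'f': [0/1 + 1/1*0/1, 0/1 + 1/1*3/10) = [0/1, 3/10)
  'c': [0/1 + 1/1*3/10, 0/1 + 1/1*2/5) = [3/10, 2/5) <- contains code 6667/20000
  'a': [0/1 + 1/1*2/5, 0/1 + 1/1*1/2) = [2/5, 1/2)
  'd': [0/1 + 1/1*1/2, 0/1 + 1/1*1/1) = [1/2, 1/1)
  emit 'c', narrow to [3/10, 2/5)
Step 2: interval [3/10, 2/5), width = 2/5 - 3/10 = 1/10
  'f': [3/10 + 1/10*0/1, 3/10 + 1/10*3/10) = [3/10, 33/100)
  'c': [3/10 + 1/10*3/10, 3/10 + 1/10*2/5) = [33/100, 17/50) <- contains code 6667/20000
  'a': [3/10 + 1/10*2/5, 3/10 + 1/10*1/2) = [17/50, 7/20)
  'd': [3/10 + 1/10*1/2, 3/10 + 1/10*1/1) = [7/20, 2/5)
  emit 'c', narrow to [33/100, 17/50)
Step 3: interval [33/100, 17/50), width = 17/50 - 33/100 = 1/100
  'f': [33/100 + 1/100*0/1, 33/100 + 1/100*3/10) = [33/100, 333/1000)
  'c': [33/100 + 1/100*3/10, 33/100 + 1/100*2/5) = [333/1000, 167/500) <- contains code 6667/20000
  'a': [33/100 + 1/100*2/5, 33/100 + 1/100*1/2) = [167/500, 67/200)
  'd': [33/100 + 1/100*1/2, 33/100 + 1/100*1/1) = [67/200, 17/50)
  emit 'c', narrow to [333/1000, 167/500)
Step 4: interval [333/1000, 167/500), width = 167/500 - 333/1000 = 1/1000
  'f': [333/1000 + 1/1000*0/1, 333/1000 + 1/1000*3/10) = [333/1000, 3333/10000)
  'c': [333/1000 + 1/1000*3/10, 333/1000 + 1/1000*2/5) = [3333/10000, 1667/5000) <- contains code 6667/20000
  'a': [333/1000 + 1/1000*2/5, 333/1000 + 1/1000*1/2) = [1667/5000, 667/2000)
  'd': [333/1000 + 1/1000*1/2, 333/1000 + 1/1000*1/1) = [667/2000, 167/500)
  emit 'c', narrow to [3333/10000, 1667/5000)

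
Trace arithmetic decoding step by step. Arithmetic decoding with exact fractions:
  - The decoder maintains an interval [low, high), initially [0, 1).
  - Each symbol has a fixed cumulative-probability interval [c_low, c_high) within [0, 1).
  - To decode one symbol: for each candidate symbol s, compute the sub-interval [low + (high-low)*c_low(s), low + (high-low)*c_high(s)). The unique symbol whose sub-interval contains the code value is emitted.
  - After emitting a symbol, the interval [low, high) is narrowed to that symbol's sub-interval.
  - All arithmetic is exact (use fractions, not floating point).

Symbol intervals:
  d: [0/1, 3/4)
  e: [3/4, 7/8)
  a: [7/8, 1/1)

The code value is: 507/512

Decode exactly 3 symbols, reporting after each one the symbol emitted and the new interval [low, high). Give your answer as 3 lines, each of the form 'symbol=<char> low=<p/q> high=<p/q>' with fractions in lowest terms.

Answer: symbol=a low=7/8 high=1/1
symbol=a low=63/64 high=1/1
symbol=d low=63/64 high=255/256

Derivation:
Step 1: interval [0/1, 1/1), width = 1/1 - 0/1 = 1/1
  'd': [0/1 + 1/1*0/1, 0/1 + 1/1*3/4) = [0/1, 3/4)
  'e': [0/1 + 1/1*3/4, 0/1 + 1/1*7/8) = [3/4, 7/8)
  'a': [0/1 + 1/1*7/8, 0/1 + 1/1*1/1) = [7/8, 1/1) <- contains code 507/512
  emit 'a', narrow to [7/8, 1/1)
Step 2: interval [7/8, 1/1), width = 1/1 - 7/8 = 1/8
  'd': [7/8 + 1/8*0/1, 7/8 + 1/8*3/4) = [7/8, 31/32)
  'e': [7/8 + 1/8*3/4, 7/8 + 1/8*7/8) = [31/32, 63/64)
  'a': [7/8 + 1/8*7/8, 7/8 + 1/8*1/1) = [63/64, 1/1) <- contains code 507/512
  emit 'a', narrow to [63/64, 1/1)
Step 3: interval [63/64, 1/1), width = 1/1 - 63/64 = 1/64
  'd': [63/64 + 1/64*0/1, 63/64 + 1/64*3/4) = [63/64, 255/256) <- contains code 507/512
  'e': [63/64 + 1/64*3/4, 63/64 + 1/64*7/8) = [255/256, 511/512)
  'a': [63/64 + 1/64*7/8, 63/64 + 1/64*1/1) = [511/512, 1/1)
  emit 'd', narrow to [63/64, 255/256)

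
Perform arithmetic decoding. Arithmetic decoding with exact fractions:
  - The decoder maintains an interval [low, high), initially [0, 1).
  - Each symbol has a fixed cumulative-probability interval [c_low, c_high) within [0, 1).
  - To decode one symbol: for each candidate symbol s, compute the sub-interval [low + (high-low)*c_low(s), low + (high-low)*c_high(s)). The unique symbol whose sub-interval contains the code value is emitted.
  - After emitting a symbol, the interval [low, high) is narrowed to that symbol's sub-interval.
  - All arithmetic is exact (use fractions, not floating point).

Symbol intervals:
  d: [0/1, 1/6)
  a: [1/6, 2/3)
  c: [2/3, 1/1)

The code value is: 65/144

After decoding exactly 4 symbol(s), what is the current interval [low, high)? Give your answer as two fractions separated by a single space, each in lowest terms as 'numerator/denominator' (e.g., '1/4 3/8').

Step 1: interval [0/1, 1/1), width = 1/1 - 0/1 = 1/1
  'd': [0/1 + 1/1*0/1, 0/1 + 1/1*1/6) = [0/1, 1/6)
  'a': [0/1 + 1/1*1/6, 0/1 + 1/1*2/3) = [1/6, 2/3) <- contains code 65/144
  'c': [0/1 + 1/1*2/3, 0/1 + 1/1*1/1) = [2/3, 1/1)
  emit 'a', narrow to [1/6, 2/3)
Step 2: interval [1/6, 2/3), width = 2/3 - 1/6 = 1/2
  'd': [1/6 + 1/2*0/1, 1/6 + 1/2*1/6) = [1/6, 1/4)
  'a': [1/6 + 1/2*1/6, 1/6 + 1/2*2/3) = [1/4, 1/2) <- contains code 65/144
  'c': [1/6 + 1/2*2/3, 1/6 + 1/2*1/1) = [1/2, 2/3)
  emit 'a', narrow to [1/4, 1/2)
Step 3: interval [1/4, 1/2), width = 1/2 - 1/4 = 1/4
  'd': [1/4 + 1/4*0/1, 1/4 + 1/4*1/6) = [1/4, 7/24)
  'a': [1/4 + 1/4*1/6, 1/4 + 1/4*2/3) = [7/24, 5/12)
  'c': [1/4 + 1/4*2/3, 1/4 + 1/4*1/1) = [5/12, 1/2) <- contains code 65/144
  emit 'c', narrow to [5/12, 1/2)
Step 4: interval [5/12, 1/2), width = 1/2 - 5/12 = 1/12
  'd': [5/12 + 1/12*0/1, 5/12 + 1/12*1/6) = [5/12, 31/72)
  'a': [5/12 + 1/12*1/6, 5/12 + 1/12*2/3) = [31/72, 17/36) <- contains code 65/144
  'c': [5/12 + 1/12*2/3, 5/12 + 1/12*1/1) = [17/36, 1/2)
  emit 'a', narrow to [31/72, 17/36)

Answer: 31/72 17/36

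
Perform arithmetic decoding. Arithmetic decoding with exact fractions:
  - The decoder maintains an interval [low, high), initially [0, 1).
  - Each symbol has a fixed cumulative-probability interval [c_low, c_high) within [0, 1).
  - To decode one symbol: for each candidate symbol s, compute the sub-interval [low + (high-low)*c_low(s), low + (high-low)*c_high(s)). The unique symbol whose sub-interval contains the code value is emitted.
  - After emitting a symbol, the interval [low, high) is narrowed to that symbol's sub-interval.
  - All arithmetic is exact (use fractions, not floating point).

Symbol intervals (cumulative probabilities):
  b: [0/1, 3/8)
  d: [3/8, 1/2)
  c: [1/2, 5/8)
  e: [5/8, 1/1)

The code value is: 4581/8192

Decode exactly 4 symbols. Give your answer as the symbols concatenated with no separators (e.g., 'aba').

Answer: cded

Derivation:
Step 1: interval [0/1, 1/1), width = 1/1 - 0/1 = 1/1
  'b': [0/1 + 1/1*0/1, 0/1 + 1/1*3/8) = [0/1, 3/8)
  'd': [0/1 + 1/1*3/8, 0/1 + 1/1*1/2) = [3/8, 1/2)
  'c': [0/1 + 1/1*1/2, 0/1 + 1/1*5/8) = [1/2, 5/8) <- contains code 4581/8192
  'e': [0/1 + 1/1*5/8, 0/1 + 1/1*1/1) = [5/8, 1/1)
  emit 'c', narrow to [1/2, 5/8)
Step 2: interval [1/2, 5/8), width = 5/8 - 1/2 = 1/8
  'b': [1/2 + 1/8*0/1, 1/2 + 1/8*3/8) = [1/2, 35/64)
  'd': [1/2 + 1/8*3/8, 1/2 + 1/8*1/2) = [35/64, 9/16) <- contains code 4581/8192
  'c': [1/2 + 1/8*1/2, 1/2 + 1/8*5/8) = [9/16, 37/64)
  'e': [1/2 + 1/8*5/8, 1/2 + 1/8*1/1) = [37/64, 5/8)
  emit 'd', narrow to [35/64, 9/16)
Step 3: interval [35/64, 9/16), width = 9/16 - 35/64 = 1/64
  'b': [35/64 + 1/64*0/1, 35/64 + 1/64*3/8) = [35/64, 283/512)
  'd': [35/64 + 1/64*3/8, 35/64 + 1/64*1/2) = [283/512, 71/128)
  'c': [35/64 + 1/64*1/2, 35/64 + 1/64*5/8) = [71/128, 285/512)
  'e': [35/64 + 1/64*5/8, 35/64 + 1/64*1/1) = [285/512, 9/16) <- contains code 4581/8192
  emit 'e', narrow to [285/512, 9/16)
Step 4: interval [285/512, 9/16), width = 9/16 - 285/512 = 3/512
  'b': [285/512 + 3/512*0/1, 285/512 + 3/512*3/8) = [285/512, 2289/4096)
  'd': [285/512 + 3/512*3/8, 285/512 + 3/512*1/2) = [2289/4096, 573/1024) <- contains code 4581/8192
  'c': [285/512 + 3/512*1/2, 285/512 + 3/512*5/8) = [573/1024, 2295/4096)
  'e': [285/512 + 3/512*5/8, 285/512 + 3/512*1/1) = [2295/4096, 9/16)
  emit 'd', narrow to [2289/4096, 573/1024)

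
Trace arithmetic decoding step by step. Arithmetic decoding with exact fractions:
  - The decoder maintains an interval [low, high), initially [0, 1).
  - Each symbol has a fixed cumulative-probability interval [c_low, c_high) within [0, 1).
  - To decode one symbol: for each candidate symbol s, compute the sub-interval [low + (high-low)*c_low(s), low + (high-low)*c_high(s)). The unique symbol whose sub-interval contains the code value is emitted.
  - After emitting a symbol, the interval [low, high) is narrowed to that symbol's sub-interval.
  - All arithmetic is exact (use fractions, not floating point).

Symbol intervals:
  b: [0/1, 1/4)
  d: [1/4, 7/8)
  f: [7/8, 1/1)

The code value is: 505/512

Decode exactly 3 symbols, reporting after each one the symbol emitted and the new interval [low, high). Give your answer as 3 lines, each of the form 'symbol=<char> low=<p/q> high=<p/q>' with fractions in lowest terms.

Step 1: interval [0/1, 1/1), width = 1/1 - 0/1 = 1/1
  'b': [0/1 + 1/1*0/1, 0/1 + 1/1*1/4) = [0/1, 1/4)
  'd': [0/1 + 1/1*1/4, 0/1 + 1/1*7/8) = [1/4, 7/8)
  'f': [0/1 + 1/1*7/8, 0/1 + 1/1*1/1) = [7/8, 1/1) <- contains code 505/512
  emit 'f', narrow to [7/8, 1/1)
Step 2: interval [7/8, 1/1), width = 1/1 - 7/8 = 1/8
  'b': [7/8 + 1/8*0/1, 7/8 + 1/8*1/4) = [7/8, 29/32)
  'd': [7/8 + 1/8*1/4, 7/8 + 1/8*7/8) = [29/32, 63/64)
  'f': [7/8 + 1/8*7/8, 7/8 + 1/8*1/1) = [63/64, 1/1) <- contains code 505/512
  emit 'f', narrow to [63/64, 1/1)
Step 3: interval [63/64, 1/1), width = 1/1 - 63/64 = 1/64
  'b': [63/64 + 1/64*0/1, 63/64 + 1/64*1/4) = [63/64, 253/256) <- contains code 505/512
  'd': [63/64 + 1/64*1/4, 63/64 + 1/64*7/8) = [253/256, 511/512)
  'f': [63/64 + 1/64*7/8, 63/64 + 1/64*1/1) = [511/512, 1/1)
  emit 'b', narrow to [63/64, 253/256)

Answer: symbol=f low=7/8 high=1/1
symbol=f low=63/64 high=1/1
symbol=b low=63/64 high=253/256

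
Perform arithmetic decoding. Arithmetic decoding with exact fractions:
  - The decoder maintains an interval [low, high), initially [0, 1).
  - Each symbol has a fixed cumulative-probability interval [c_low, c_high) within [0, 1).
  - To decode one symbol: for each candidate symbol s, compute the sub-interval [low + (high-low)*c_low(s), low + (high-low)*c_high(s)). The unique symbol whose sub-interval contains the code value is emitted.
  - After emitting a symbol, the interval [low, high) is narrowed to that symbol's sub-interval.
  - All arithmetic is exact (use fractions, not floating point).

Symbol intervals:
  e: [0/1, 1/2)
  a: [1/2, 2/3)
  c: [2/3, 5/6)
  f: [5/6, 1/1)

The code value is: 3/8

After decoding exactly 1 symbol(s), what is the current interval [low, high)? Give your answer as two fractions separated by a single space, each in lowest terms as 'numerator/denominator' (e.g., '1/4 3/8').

Answer: 0/1 1/2

Derivation:
Step 1: interval [0/1, 1/1), width = 1/1 - 0/1 = 1/1
  'e': [0/1 + 1/1*0/1, 0/1 + 1/1*1/2) = [0/1, 1/2) <- contains code 3/8
  'a': [0/1 + 1/1*1/2, 0/1 + 1/1*2/3) = [1/2, 2/3)
  'c': [0/1 + 1/1*2/3, 0/1 + 1/1*5/6) = [2/3, 5/6)
  'f': [0/1 + 1/1*5/6, 0/1 + 1/1*1/1) = [5/6, 1/1)
  emit 'e', narrow to [0/1, 1/2)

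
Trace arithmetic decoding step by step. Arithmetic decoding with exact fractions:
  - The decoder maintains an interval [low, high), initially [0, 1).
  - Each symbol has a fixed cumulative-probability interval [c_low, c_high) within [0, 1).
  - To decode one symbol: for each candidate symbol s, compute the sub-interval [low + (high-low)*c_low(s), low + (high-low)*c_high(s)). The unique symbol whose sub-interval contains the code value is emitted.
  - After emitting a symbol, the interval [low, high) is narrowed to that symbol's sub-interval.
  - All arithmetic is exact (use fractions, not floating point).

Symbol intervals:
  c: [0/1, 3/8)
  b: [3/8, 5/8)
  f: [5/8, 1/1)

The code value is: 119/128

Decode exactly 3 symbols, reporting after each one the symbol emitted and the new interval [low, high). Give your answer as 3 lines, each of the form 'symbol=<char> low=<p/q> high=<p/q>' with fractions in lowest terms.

Step 1: interval [0/1, 1/1), width = 1/1 - 0/1 = 1/1
  'c': [0/1 + 1/1*0/1, 0/1 + 1/1*3/8) = [0/1, 3/8)
  'b': [0/1 + 1/1*3/8, 0/1 + 1/1*5/8) = [3/8, 5/8)
  'f': [0/1 + 1/1*5/8, 0/1 + 1/1*1/1) = [5/8, 1/1) <- contains code 119/128
  emit 'f', narrow to [5/8, 1/1)
Step 2: interval [5/8, 1/1), width = 1/1 - 5/8 = 3/8
  'c': [5/8 + 3/8*0/1, 5/8 + 3/8*3/8) = [5/8, 49/64)
  'b': [5/8 + 3/8*3/8, 5/8 + 3/8*5/8) = [49/64, 55/64)
  'f': [5/8 + 3/8*5/8, 5/8 + 3/8*1/1) = [55/64, 1/1) <- contains code 119/128
  emit 'f', narrow to [55/64, 1/1)
Step 3: interval [55/64, 1/1), width = 1/1 - 55/64 = 9/64
  'c': [55/64 + 9/64*0/1, 55/64 + 9/64*3/8) = [55/64, 467/512)
  'b': [55/64 + 9/64*3/8, 55/64 + 9/64*5/8) = [467/512, 485/512) <- contains code 119/128
  'f': [55/64 + 9/64*5/8, 55/64 + 9/64*1/1) = [485/512, 1/1)
  emit 'b', narrow to [467/512, 485/512)

Answer: symbol=f low=5/8 high=1/1
symbol=f low=55/64 high=1/1
symbol=b low=467/512 high=485/512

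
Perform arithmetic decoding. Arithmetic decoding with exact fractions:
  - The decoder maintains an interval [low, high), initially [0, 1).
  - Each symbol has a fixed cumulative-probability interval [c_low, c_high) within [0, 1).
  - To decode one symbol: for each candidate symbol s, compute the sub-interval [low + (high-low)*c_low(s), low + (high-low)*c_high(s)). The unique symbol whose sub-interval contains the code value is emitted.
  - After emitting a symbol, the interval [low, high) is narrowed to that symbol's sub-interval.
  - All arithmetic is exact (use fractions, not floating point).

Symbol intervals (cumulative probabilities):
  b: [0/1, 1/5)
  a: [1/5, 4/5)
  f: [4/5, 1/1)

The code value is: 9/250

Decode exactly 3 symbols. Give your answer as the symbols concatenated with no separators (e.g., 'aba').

Answer: bbf

Derivation:
Step 1: interval [0/1, 1/1), width = 1/1 - 0/1 = 1/1
  'b': [0/1 + 1/1*0/1, 0/1 + 1/1*1/5) = [0/1, 1/5) <- contains code 9/250
  'a': [0/1 + 1/1*1/5, 0/1 + 1/1*4/5) = [1/5, 4/5)
  'f': [0/1 + 1/1*4/5, 0/1 + 1/1*1/1) = [4/5, 1/1)
  emit 'b', narrow to [0/1, 1/5)
Step 2: interval [0/1, 1/5), width = 1/5 - 0/1 = 1/5
  'b': [0/1 + 1/5*0/1, 0/1 + 1/5*1/5) = [0/1, 1/25) <- contains code 9/250
  'a': [0/1 + 1/5*1/5, 0/1 + 1/5*4/5) = [1/25, 4/25)
  'f': [0/1 + 1/5*4/5, 0/1 + 1/5*1/1) = [4/25, 1/5)
  emit 'b', narrow to [0/1, 1/25)
Step 3: interval [0/1, 1/25), width = 1/25 - 0/1 = 1/25
  'b': [0/1 + 1/25*0/1, 0/1 + 1/25*1/5) = [0/1, 1/125)
  'a': [0/1 + 1/25*1/5, 0/1 + 1/25*4/5) = [1/125, 4/125)
  'f': [0/1 + 1/25*4/5, 0/1 + 1/25*1/1) = [4/125, 1/25) <- contains code 9/250
  emit 'f', narrow to [4/125, 1/25)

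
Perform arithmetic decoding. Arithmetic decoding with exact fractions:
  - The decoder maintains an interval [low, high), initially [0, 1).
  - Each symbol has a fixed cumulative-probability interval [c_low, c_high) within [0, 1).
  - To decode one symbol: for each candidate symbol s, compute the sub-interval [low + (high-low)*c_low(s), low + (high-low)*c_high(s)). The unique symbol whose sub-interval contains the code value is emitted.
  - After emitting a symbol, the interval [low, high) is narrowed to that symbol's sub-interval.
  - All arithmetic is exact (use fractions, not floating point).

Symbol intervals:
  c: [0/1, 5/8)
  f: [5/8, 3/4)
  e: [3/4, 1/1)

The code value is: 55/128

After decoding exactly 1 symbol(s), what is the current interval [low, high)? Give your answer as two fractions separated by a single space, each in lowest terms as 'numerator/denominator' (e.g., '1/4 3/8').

Answer: 0/1 5/8

Derivation:
Step 1: interval [0/1, 1/1), width = 1/1 - 0/1 = 1/1
  'c': [0/1 + 1/1*0/1, 0/1 + 1/1*5/8) = [0/1, 5/8) <- contains code 55/128
  'f': [0/1 + 1/1*5/8, 0/1 + 1/1*3/4) = [5/8, 3/4)
  'e': [0/1 + 1/1*3/4, 0/1 + 1/1*1/1) = [3/4, 1/1)
  emit 'c', narrow to [0/1, 5/8)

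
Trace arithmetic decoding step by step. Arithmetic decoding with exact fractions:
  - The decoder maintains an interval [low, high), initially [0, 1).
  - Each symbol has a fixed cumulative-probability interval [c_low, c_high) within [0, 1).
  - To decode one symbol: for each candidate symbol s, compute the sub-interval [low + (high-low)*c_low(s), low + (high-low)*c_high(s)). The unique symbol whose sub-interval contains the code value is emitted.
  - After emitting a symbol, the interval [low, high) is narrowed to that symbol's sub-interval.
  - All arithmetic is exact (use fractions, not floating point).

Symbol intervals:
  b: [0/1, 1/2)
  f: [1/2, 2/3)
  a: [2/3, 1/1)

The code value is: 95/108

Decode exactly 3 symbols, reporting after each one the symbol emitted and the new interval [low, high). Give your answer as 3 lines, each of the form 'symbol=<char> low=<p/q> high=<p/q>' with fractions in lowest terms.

Answer: symbol=a low=2/3 high=1/1
symbol=f low=5/6 high=8/9
symbol=a low=47/54 high=8/9

Derivation:
Step 1: interval [0/1, 1/1), width = 1/1 - 0/1 = 1/1
  'b': [0/1 + 1/1*0/1, 0/1 + 1/1*1/2) = [0/1, 1/2)
  'f': [0/1 + 1/1*1/2, 0/1 + 1/1*2/3) = [1/2, 2/3)
  'a': [0/1 + 1/1*2/3, 0/1 + 1/1*1/1) = [2/3, 1/1) <- contains code 95/108
  emit 'a', narrow to [2/3, 1/1)
Step 2: interval [2/3, 1/1), width = 1/1 - 2/3 = 1/3
  'b': [2/3 + 1/3*0/1, 2/3 + 1/3*1/2) = [2/3, 5/6)
  'f': [2/3 + 1/3*1/2, 2/3 + 1/3*2/3) = [5/6, 8/9) <- contains code 95/108
  'a': [2/3 + 1/3*2/3, 2/3 + 1/3*1/1) = [8/9, 1/1)
  emit 'f', narrow to [5/6, 8/9)
Step 3: interval [5/6, 8/9), width = 8/9 - 5/6 = 1/18
  'b': [5/6 + 1/18*0/1, 5/6 + 1/18*1/2) = [5/6, 31/36)
  'f': [5/6 + 1/18*1/2, 5/6 + 1/18*2/3) = [31/36, 47/54)
  'a': [5/6 + 1/18*2/3, 5/6 + 1/18*1/1) = [47/54, 8/9) <- contains code 95/108
  emit 'a', narrow to [47/54, 8/9)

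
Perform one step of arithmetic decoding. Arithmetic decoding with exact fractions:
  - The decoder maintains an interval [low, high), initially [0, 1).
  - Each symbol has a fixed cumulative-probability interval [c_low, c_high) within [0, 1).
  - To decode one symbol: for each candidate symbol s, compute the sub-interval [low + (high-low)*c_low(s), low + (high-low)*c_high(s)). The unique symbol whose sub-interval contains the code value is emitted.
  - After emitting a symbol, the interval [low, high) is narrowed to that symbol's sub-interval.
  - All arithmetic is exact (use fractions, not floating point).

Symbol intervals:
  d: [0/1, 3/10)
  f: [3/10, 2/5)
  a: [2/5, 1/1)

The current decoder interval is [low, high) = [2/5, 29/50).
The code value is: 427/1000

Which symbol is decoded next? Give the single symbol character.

Answer: d

Derivation:
Interval width = high − low = 29/50 − 2/5 = 9/50
Scaled code = (code − low) / width = (427/1000 − 2/5) / 9/50 = 3/20
  d: [0/1, 3/10) ← scaled code falls here ✓
  f: [3/10, 2/5) 
  a: [2/5, 1/1) 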